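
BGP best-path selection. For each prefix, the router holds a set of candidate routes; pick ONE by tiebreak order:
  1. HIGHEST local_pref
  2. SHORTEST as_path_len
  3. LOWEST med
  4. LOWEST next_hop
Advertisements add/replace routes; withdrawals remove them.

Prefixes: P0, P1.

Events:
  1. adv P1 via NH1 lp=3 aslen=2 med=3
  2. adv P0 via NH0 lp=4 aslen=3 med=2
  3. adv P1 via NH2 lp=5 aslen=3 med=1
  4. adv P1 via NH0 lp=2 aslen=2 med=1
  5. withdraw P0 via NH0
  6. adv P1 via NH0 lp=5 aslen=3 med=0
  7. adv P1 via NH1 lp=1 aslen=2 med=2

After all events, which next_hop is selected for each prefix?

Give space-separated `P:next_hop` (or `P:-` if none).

Op 1: best P0=- P1=NH1
Op 2: best P0=NH0 P1=NH1
Op 3: best P0=NH0 P1=NH2
Op 4: best P0=NH0 P1=NH2
Op 5: best P0=- P1=NH2
Op 6: best P0=- P1=NH0
Op 7: best P0=- P1=NH0

Answer: P0:- P1:NH0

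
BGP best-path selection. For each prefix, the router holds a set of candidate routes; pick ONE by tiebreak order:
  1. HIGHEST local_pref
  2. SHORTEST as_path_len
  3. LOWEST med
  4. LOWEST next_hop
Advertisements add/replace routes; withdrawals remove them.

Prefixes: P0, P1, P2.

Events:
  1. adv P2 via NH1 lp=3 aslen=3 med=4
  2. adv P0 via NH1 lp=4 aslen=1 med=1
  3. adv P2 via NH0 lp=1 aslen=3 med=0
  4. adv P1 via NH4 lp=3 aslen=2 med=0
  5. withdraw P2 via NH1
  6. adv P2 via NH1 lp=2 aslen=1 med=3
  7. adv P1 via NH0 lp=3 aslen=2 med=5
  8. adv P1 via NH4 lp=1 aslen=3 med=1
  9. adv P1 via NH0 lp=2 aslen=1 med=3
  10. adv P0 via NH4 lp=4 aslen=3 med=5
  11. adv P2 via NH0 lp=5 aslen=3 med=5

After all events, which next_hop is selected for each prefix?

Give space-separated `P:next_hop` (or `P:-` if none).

Op 1: best P0=- P1=- P2=NH1
Op 2: best P0=NH1 P1=- P2=NH1
Op 3: best P0=NH1 P1=- P2=NH1
Op 4: best P0=NH1 P1=NH4 P2=NH1
Op 5: best P0=NH1 P1=NH4 P2=NH0
Op 6: best P0=NH1 P1=NH4 P2=NH1
Op 7: best P0=NH1 P1=NH4 P2=NH1
Op 8: best P0=NH1 P1=NH0 P2=NH1
Op 9: best P0=NH1 P1=NH0 P2=NH1
Op 10: best P0=NH1 P1=NH0 P2=NH1
Op 11: best P0=NH1 P1=NH0 P2=NH0

Answer: P0:NH1 P1:NH0 P2:NH0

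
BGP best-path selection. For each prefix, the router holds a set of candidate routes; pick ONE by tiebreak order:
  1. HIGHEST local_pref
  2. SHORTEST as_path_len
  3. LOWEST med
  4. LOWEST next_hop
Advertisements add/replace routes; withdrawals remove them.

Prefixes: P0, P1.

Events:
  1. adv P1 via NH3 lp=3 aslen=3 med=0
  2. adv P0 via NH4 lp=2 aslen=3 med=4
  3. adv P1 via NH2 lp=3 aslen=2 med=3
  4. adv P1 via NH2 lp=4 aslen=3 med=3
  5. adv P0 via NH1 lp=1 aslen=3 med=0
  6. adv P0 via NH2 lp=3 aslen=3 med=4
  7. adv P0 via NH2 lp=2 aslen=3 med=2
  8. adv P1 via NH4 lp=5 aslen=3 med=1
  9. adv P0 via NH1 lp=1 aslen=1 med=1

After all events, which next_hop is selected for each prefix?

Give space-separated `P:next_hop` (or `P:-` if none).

Op 1: best P0=- P1=NH3
Op 2: best P0=NH4 P1=NH3
Op 3: best P0=NH4 P1=NH2
Op 4: best P0=NH4 P1=NH2
Op 5: best P0=NH4 P1=NH2
Op 6: best P0=NH2 P1=NH2
Op 7: best P0=NH2 P1=NH2
Op 8: best P0=NH2 P1=NH4
Op 9: best P0=NH2 P1=NH4

Answer: P0:NH2 P1:NH4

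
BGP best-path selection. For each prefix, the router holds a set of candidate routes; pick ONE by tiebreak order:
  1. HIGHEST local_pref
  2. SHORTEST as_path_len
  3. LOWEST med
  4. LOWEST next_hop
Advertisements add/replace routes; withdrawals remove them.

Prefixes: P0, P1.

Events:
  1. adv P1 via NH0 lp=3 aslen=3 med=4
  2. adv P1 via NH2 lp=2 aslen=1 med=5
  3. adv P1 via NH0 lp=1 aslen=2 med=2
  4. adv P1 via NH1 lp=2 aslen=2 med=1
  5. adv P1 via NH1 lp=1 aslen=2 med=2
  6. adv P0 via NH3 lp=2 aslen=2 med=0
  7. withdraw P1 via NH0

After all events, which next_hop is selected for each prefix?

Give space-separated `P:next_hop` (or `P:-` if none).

Op 1: best P0=- P1=NH0
Op 2: best P0=- P1=NH0
Op 3: best P0=- P1=NH2
Op 4: best P0=- P1=NH2
Op 5: best P0=- P1=NH2
Op 6: best P0=NH3 P1=NH2
Op 7: best P0=NH3 P1=NH2

Answer: P0:NH3 P1:NH2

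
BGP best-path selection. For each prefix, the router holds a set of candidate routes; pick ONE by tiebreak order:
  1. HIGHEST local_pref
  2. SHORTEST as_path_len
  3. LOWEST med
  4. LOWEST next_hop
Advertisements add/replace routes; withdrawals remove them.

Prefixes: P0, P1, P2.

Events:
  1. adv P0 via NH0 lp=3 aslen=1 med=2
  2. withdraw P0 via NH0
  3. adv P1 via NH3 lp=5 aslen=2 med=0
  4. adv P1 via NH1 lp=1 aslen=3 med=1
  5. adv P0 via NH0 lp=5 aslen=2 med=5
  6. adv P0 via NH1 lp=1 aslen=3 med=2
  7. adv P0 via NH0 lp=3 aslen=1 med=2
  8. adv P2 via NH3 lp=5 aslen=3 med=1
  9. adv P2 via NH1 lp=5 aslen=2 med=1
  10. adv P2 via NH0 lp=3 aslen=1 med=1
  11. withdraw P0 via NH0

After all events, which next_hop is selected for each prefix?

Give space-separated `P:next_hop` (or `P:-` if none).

Op 1: best P0=NH0 P1=- P2=-
Op 2: best P0=- P1=- P2=-
Op 3: best P0=- P1=NH3 P2=-
Op 4: best P0=- P1=NH3 P2=-
Op 5: best P0=NH0 P1=NH3 P2=-
Op 6: best P0=NH0 P1=NH3 P2=-
Op 7: best P0=NH0 P1=NH3 P2=-
Op 8: best P0=NH0 P1=NH3 P2=NH3
Op 9: best P0=NH0 P1=NH3 P2=NH1
Op 10: best P0=NH0 P1=NH3 P2=NH1
Op 11: best P0=NH1 P1=NH3 P2=NH1

Answer: P0:NH1 P1:NH3 P2:NH1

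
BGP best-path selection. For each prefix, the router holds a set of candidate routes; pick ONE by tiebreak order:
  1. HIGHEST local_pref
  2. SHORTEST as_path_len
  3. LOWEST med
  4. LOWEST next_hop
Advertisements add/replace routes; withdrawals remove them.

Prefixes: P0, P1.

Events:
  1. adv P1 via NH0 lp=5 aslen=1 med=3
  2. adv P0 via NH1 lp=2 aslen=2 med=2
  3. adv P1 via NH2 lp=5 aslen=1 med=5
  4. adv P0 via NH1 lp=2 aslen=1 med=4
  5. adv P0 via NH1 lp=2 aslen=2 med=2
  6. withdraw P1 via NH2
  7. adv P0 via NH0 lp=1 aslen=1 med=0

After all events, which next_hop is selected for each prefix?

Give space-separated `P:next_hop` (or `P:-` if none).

Answer: P0:NH1 P1:NH0

Derivation:
Op 1: best P0=- P1=NH0
Op 2: best P0=NH1 P1=NH0
Op 3: best P0=NH1 P1=NH0
Op 4: best P0=NH1 P1=NH0
Op 5: best P0=NH1 P1=NH0
Op 6: best P0=NH1 P1=NH0
Op 7: best P0=NH1 P1=NH0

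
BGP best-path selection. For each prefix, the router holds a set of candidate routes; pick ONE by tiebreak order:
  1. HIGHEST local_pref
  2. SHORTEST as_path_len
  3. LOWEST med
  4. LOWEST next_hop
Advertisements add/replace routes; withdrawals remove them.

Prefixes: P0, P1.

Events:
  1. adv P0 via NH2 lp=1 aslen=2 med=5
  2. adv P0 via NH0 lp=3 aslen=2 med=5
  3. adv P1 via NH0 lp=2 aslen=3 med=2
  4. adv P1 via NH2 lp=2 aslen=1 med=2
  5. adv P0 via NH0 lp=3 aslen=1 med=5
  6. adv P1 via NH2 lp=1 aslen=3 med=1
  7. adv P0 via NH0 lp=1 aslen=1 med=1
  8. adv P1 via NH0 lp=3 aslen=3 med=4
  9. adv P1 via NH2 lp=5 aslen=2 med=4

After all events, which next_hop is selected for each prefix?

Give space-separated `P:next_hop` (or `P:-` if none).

Op 1: best P0=NH2 P1=-
Op 2: best P0=NH0 P1=-
Op 3: best P0=NH0 P1=NH0
Op 4: best P0=NH0 P1=NH2
Op 5: best P0=NH0 P1=NH2
Op 6: best P0=NH0 P1=NH0
Op 7: best P0=NH0 P1=NH0
Op 8: best P0=NH0 P1=NH0
Op 9: best P0=NH0 P1=NH2

Answer: P0:NH0 P1:NH2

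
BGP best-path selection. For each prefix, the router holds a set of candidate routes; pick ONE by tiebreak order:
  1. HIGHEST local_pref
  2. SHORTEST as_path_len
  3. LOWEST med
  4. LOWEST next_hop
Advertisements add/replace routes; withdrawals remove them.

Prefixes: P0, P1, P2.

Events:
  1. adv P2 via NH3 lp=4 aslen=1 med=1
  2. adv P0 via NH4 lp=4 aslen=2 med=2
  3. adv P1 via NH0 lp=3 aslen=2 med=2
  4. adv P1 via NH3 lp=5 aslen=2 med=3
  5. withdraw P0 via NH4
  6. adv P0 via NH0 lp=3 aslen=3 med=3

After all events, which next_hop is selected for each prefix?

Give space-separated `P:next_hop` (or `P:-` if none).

Op 1: best P0=- P1=- P2=NH3
Op 2: best P0=NH4 P1=- P2=NH3
Op 3: best P0=NH4 P1=NH0 P2=NH3
Op 4: best P0=NH4 P1=NH3 P2=NH3
Op 5: best P0=- P1=NH3 P2=NH3
Op 6: best P0=NH0 P1=NH3 P2=NH3

Answer: P0:NH0 P1:NH3 P2:NH3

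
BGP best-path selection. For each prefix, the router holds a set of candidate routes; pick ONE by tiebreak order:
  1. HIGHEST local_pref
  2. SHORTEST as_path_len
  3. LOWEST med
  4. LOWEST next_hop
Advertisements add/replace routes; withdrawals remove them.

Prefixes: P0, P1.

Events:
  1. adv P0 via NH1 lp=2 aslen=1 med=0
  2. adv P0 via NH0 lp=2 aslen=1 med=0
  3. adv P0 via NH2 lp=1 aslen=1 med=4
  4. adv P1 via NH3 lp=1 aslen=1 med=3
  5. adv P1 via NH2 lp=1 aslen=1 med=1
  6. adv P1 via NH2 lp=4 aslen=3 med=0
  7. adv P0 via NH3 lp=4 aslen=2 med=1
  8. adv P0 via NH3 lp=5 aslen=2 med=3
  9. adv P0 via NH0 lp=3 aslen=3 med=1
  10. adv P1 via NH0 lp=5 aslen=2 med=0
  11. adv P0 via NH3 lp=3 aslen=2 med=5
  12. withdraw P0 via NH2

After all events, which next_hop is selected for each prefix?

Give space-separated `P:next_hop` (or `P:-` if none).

Op 1: best P0=NH1 P1=-
Op 2: best P0=NH0 P1=-
Op 3: best P0=NH0 P1=-
Op 4: best P0=NH0 P1=NH3
Op 5: best P0=NH0 P1=NH2
Op 6: best P0=NH0 P1=NH2
Op 7: best P0=NH3 P1=NH2
Op 8: best P0=NH3 P1=NH2
Op 9: best P0=NH3 P1=NH2
Op 10: best P0=NH3 P1=NH0
Op 11: best P0=NH3 P1=NH0
Op 12: best P0=NH3 P1=NH0

Answer: P0:NH3 P1:NH0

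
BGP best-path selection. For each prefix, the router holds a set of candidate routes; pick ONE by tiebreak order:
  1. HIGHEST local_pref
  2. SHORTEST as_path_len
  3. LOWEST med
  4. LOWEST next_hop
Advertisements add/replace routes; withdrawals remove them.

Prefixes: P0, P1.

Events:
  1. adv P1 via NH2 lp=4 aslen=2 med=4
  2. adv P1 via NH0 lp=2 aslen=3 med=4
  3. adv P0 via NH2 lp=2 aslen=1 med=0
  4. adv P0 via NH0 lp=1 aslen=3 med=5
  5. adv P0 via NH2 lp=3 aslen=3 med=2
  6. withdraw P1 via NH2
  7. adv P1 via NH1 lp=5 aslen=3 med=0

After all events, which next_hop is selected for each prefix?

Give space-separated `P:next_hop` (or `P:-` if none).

Op 1: best P0=- P1=NH2
Op 2: best P0=- P1=NH2
Op 3: best P0=NH2 P1=NH2
Op 4: best P0=NH2 P1=NH2
Op 5: best P0=NH2 P1=NH2
Op 6: best P0=NH2 P1=NH0
Op 7: best P0=NH2 P1=NH1

Answer: P0:NH2 P1:NH1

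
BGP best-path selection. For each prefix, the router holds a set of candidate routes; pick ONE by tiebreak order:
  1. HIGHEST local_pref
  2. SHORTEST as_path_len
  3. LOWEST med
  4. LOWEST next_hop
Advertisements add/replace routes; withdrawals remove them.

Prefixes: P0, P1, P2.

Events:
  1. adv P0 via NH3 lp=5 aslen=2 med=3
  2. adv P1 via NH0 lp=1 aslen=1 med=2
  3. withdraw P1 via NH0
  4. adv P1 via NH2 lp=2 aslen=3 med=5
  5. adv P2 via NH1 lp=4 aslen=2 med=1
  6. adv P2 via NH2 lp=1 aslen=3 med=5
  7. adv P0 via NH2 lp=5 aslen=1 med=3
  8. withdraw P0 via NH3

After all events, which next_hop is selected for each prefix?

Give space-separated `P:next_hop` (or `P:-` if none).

Op 1: best P0=NH3 P1=- P2=-
Op 2: best P0=NH3 P1=NH0 P2=-
Op 3: best P0=NH3 P1=- P2=-
Op 4: best P0=NH3 P1=NH2 P2=-
Op 5: best P0=NH3 P1=NH2 P2=NH1
Op 6: best P0=NH3 P1=NH2 P2=NH1
Op 7: best P0=NH2 P1=NH2 P2=NH1
Op 8: best P0=NH2 P1=NH2 P2=NH1

Answer: P0:NH2 P1:NH2 P2:NH1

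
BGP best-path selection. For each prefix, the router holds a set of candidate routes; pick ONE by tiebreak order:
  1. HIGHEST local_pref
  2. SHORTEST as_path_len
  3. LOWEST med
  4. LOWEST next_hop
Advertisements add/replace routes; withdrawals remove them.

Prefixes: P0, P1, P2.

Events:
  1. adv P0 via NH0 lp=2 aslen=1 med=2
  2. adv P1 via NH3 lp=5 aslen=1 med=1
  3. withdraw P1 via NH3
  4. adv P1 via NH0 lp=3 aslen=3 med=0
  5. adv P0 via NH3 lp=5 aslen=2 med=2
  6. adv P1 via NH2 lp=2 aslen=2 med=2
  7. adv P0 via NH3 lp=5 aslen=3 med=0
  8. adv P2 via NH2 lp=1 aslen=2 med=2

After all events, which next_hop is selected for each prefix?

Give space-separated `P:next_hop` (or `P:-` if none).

Op 1: best P0=NH0 P1=- P2=-
Op 2: best P0=NH0 P1=NH3 P2=-
Op 3: best P0=NH0 P1=- P2=-
Op 4: best P0=NH0 P1=NH0 P2=-
Op 5: best P0=NH3 P1=NH0 P2=-
Op 6: best P0=NH3 P1=NH0 P2=-
Op 7: best P0=NH3 P1=NH0 P2=-
Op 8: best P0=NH3 P1=NH0 P2=NH2

Answer: P0:NH3 P1:NH0 P2:NH2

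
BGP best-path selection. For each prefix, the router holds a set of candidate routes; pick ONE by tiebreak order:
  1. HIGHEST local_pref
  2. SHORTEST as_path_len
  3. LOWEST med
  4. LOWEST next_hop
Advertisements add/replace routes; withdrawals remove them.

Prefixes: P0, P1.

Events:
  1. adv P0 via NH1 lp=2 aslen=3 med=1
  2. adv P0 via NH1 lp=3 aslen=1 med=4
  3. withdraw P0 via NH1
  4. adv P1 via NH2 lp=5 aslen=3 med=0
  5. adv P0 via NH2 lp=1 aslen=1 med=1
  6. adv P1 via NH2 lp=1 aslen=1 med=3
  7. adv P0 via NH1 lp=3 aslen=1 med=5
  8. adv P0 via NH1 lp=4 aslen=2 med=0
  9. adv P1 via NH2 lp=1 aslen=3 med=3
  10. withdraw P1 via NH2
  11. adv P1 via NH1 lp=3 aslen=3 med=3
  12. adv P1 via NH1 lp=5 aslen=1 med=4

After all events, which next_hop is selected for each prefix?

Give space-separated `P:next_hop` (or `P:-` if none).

Answer: P0:NH1 P1:NH1

Derivation:
Op 1: best P0=NH1 P1=-
Op 2: best P0=NH1 P1=-
Op 3: best P0=- P1=-
Op 4: best P0=- P1=NH2
Op 5: best P0=NH2 P1=NH2
Op 6: best P0=NH2 P1=NH2
Op 7: best P0=NH1 P1=NH2
Op 8: best P0=NH1 P1=NH2
Op 9: best P0=NH1 P1=NH2
Op 10: best P0=NH1 P1=-
Op 11: best P0=NH1 P1=NH1
Op 12: best P0=NH1 P1=NH1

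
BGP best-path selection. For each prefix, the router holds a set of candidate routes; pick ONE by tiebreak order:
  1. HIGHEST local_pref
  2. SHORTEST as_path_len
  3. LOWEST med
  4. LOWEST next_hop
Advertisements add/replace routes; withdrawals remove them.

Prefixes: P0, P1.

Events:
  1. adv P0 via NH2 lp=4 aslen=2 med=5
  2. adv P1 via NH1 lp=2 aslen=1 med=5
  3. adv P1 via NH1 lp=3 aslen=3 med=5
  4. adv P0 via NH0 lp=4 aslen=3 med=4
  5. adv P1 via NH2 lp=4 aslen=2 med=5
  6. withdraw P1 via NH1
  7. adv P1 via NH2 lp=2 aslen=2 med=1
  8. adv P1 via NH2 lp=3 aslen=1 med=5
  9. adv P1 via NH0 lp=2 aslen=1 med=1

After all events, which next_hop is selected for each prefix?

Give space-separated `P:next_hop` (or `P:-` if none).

Op 1: best P0=NH2 P1=-
Op 2: best P0=NH2 P1=NH1
Op 3: best P0=NH2 P1=NH1
Op 4: best P0=NH2 P1=NH1
Op 5: best P0=NH2 P1=NH2
Op 6: best P0=NH2 P1=NH2
Op 7: best P0=NH2 P1=NH2
Op 8: best P0=NH2 P1=NH2
Op 9: best P0=NH2 P1=NH2

Answer: P0:NH2 P1:NH2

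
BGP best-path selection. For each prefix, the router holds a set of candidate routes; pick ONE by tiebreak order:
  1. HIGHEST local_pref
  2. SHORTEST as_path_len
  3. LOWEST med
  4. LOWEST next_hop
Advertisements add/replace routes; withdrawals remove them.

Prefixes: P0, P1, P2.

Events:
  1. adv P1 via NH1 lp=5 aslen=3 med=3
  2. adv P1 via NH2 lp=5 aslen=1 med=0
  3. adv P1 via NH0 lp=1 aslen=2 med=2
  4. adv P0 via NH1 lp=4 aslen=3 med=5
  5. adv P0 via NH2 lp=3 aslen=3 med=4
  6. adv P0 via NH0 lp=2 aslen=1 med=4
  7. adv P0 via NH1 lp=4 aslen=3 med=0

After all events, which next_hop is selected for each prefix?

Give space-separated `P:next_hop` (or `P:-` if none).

Answer: P0:NH1 P1:NH2 P2:-

Derivation:
Op 1: best P0=- P1=NH1 P2=-
Op 2: best P0=- P1=NH2 P2=-
Op 3: best P0=- P1=NH2 P2=-
Op 4: best P0=NH1 P1=NH2 P2=-
Op 5: best P0=NH1 P1=NH2 P2=-
Op 6: best P0=NH1 P1=NH2 P2=-
Op 7: best P0=NH1 P1=NH2 P2=-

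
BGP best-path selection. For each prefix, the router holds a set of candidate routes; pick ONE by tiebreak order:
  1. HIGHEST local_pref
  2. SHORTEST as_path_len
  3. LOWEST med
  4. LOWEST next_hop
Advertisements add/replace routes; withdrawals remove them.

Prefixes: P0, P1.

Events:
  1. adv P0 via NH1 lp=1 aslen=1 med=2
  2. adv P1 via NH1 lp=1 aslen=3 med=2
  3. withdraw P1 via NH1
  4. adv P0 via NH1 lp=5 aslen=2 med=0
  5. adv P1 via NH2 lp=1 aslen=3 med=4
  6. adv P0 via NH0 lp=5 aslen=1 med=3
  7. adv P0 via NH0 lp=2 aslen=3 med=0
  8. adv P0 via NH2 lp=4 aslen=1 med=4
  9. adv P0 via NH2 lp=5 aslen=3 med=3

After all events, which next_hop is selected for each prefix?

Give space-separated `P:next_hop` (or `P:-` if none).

Answer: P0:NH1 P1:NH2

Derivation:
Op 1: best P0=NH1 P1=-
Op 2: best P0=NH1 P1=NH1
Op 3: best P0=NH1 P1=-
Op 4: best P0=NH1 P1=-
Op 5: best P0=NH1 P1=NH2
Op 6: best P0=NH0 P1=NH2
Op 7: best P0=NH1 P1=NH2
Op 8: best P0=NH1 P1=NH2
Op 9: best P0=NH1 P1=NH2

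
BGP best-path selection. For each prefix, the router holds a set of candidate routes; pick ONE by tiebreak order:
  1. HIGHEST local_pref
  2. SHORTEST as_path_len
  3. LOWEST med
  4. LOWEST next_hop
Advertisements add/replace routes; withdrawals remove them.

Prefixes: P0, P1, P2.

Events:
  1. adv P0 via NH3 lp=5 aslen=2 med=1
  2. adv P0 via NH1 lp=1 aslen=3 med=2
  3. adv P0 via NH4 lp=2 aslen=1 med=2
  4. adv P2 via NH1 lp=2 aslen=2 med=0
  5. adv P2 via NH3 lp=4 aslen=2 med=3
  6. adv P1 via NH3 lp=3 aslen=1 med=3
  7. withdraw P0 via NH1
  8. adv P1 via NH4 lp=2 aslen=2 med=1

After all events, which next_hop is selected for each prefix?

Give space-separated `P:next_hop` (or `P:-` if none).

Answer: P0:NH3 P1:NH3 P2:NH3

Derivation:
Op 1: best P0=NH3 P1=- P2=-
Op 2: best P0=NH3 P1=- P2=-
Op 3: best P0=NH3 P1=- P2=-
Op 4: best P0=NH3 P1=- P2=NH1
Op 5: best P0=NH3 P1=- P2=NH3
Op 6: best P0=NH3 P1=NH3 P2=NH3
Op 7: best P0=NH3 P1=NH3 P2=NH3
Op 8: best P0=NH3 P1=NH3 P2=NH3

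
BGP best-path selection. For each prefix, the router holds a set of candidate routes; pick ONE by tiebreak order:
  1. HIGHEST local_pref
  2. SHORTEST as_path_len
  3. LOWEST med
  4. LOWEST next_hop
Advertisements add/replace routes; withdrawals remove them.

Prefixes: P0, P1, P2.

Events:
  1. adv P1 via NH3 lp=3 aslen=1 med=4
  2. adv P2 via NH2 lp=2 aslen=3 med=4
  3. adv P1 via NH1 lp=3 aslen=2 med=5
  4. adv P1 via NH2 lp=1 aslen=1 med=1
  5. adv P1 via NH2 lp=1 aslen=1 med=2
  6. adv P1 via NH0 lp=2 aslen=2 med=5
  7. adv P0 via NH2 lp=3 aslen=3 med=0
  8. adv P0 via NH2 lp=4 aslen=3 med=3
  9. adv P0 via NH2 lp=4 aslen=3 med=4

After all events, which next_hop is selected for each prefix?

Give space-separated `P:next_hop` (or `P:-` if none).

Op 1: best P0=- P1=NH3 P2=-
Op 2: best P0=- P1=NH3 P2=NH2
Op 3: best P0=- P1=NH3 P2=NH2
Op 4: best P0=- P1=NH3 P2=NH2
Op 5: best P0=- P1=NH3 P2=NH2
Op 6: best P0=- P1=NH3 P2=NH2
Op 7: best P0=NH2 P1=NH3 P2=NH2
Op 8: best P0=NH2 P1=NH3 P2=NH2
Op 9: best P0=NH2 P1=NH3 P2=NH2

Answer: P0:NH2 P1:NH3 P2:NH2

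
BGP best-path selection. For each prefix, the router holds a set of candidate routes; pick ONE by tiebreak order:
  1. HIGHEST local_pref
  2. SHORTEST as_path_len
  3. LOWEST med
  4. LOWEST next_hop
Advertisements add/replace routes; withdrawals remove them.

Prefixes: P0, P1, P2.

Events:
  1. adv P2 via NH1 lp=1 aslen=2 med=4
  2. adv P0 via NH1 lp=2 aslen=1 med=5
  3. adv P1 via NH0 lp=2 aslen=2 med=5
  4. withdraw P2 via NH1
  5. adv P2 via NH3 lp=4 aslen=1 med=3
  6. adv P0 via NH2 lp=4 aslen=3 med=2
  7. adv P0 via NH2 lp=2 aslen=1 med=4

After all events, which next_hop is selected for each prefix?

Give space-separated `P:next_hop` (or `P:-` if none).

Op 1: best P0=- P1=- P2=NH1
Op 2: best P0=NH1 P1=- P2=NH1
Op 3: best P0=NH1 P1=NH0 P2=NH1
Op 4: best P0=NH1 P1=NH0 P2=-
Op 5: best P0=NH1 P1=NH0 P2=NH3
Op 6: best P0=NH2 P1=NH0 P2=NH3
Op 7: best P0=NH2 P1=NH0 P2=NH3

Answer: P0:NH2 P1:NH0 P2:NH3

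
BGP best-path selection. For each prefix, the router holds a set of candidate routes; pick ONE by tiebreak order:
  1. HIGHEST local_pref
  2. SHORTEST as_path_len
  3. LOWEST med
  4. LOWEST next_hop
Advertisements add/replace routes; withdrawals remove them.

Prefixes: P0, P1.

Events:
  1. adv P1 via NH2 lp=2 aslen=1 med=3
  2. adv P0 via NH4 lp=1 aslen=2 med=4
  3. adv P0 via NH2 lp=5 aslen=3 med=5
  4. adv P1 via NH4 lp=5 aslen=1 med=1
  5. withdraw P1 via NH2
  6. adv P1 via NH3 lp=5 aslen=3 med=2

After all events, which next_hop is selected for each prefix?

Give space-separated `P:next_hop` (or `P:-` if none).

Answer: P0:NH2 P1:NH4

Derivation:
Op 1: best P0=- P1=NH2
Op 2: best P0=NH4 P1=NH2
Op 3: best P0=NH2 P1=NH2
Op 4: best P0=NH2 P1=NH4
Op 5: best P0=NH2 P1=NH4
Op 6: best P0=NH2 P1=NH4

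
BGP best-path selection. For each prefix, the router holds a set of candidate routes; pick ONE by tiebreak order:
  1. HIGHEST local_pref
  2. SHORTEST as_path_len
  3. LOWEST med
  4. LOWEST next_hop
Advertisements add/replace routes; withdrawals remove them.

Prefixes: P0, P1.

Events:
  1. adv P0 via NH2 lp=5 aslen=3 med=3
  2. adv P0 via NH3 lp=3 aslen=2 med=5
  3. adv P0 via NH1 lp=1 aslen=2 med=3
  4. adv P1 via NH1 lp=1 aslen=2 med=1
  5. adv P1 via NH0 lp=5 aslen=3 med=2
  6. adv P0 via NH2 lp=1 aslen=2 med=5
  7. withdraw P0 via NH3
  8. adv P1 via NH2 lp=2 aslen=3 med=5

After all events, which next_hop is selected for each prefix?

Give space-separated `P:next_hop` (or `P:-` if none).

Answer: P0:NH1 P1:NH0

Derivation:
Op 1: best P0=NH2 P1=-
Op 2: best P0=NH2 P1=-
Op 3: best P0=NH2 P1=-
Op 4: best P0=NH2 P1=NH1
Op 5: best P0=NH2 P1=NH0
Op 6: best P0=NH3 P1=NH0
Op 7: best P0=NH1 P1=NH0
Op 8: best P0=NH1 P1=NH0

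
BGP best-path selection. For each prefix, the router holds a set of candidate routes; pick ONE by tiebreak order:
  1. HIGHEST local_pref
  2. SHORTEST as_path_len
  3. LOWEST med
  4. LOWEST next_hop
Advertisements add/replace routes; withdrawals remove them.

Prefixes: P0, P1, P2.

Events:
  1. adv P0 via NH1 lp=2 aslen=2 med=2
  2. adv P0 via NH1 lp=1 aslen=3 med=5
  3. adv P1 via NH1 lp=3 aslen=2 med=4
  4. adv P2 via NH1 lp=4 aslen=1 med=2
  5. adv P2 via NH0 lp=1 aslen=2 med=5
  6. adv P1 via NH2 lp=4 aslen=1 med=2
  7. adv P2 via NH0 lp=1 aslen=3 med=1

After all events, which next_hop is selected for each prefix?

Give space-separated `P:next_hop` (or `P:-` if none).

Answer: P0:NH1 P1:NH2 P2:NH1

Derivation:
Op 1: best P0=NH1 P1=- P2=-
Op 2: best P0=NH1 P1=- P2=-
Op 3: best P0=NH1 P1=NH1 P2=-
Op 4: best P0=NH1 P1=NH1 P2=NH1
Op 5: best P0=NH1 P1=NH1 P2=NH1
Op 6: best P0=NH1 P1=NH2 P2=NH1
Op 7: best P0=NH1 P1=NH2 P2=NH1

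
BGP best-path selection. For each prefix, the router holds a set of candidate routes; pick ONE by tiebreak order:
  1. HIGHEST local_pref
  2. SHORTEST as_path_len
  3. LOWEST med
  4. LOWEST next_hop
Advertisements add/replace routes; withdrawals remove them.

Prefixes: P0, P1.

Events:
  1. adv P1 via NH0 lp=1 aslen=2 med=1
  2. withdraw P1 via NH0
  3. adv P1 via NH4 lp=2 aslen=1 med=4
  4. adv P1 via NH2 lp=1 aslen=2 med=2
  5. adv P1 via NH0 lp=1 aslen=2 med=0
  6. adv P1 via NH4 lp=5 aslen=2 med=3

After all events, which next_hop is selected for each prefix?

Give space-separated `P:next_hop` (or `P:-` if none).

Answer: P0:- P1:NH4

Derivation:
Op 1: best P0=- P1=NH0
Op 2: best P0=- P1=-
Op 3: best P0=- P1=NH4
Op 4: best P0=- P1=NH4
Op 5: best P0=- P1=NH4
Op 6: best P0=- P1=NH4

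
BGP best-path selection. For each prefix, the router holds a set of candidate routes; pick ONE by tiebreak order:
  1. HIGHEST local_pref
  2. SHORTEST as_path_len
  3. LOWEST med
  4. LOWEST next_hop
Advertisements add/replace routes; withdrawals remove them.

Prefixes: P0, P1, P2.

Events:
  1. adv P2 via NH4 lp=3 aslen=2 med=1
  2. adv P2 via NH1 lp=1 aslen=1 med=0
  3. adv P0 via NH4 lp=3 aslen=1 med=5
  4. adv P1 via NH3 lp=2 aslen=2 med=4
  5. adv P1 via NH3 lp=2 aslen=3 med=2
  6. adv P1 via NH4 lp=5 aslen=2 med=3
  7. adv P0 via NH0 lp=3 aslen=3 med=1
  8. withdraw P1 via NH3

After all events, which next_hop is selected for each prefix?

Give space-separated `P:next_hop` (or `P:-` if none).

Op 1: best P0=- P1=- P2=NH4
Op 2: best P0=- P1=- P2=NH4
Op 3: best P0=NH4 P1=- P2=NH4
Op 4: best P0=NH4 P1=NH3 P2=NH4
Op 5: best P0=NH4 P1=NH3 P2=NH4
Op 6: best P0=NH4 P1=NH4 P2=NH4
Op 7: best P0=NH4 P1=NH4 P2=NH4
Op 8: best P0=NH4 P1=NH4 P2=NH4

Answer: P0:NH4 P1:NH4 P2:NH4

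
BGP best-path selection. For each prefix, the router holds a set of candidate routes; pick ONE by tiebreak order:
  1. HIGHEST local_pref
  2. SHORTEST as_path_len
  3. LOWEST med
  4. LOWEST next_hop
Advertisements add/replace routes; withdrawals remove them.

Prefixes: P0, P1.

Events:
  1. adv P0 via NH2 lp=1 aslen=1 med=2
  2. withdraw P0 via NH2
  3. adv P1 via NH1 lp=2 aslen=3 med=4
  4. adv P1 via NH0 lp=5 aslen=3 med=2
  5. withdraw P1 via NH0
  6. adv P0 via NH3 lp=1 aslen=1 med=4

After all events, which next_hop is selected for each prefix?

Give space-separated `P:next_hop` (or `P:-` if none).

Answer: P0:NH3 P1:NH1

Derivation:
Op 1: best P0=NH2 P1=-
Op 2: best P0=- P1=-
Op 3: best P0=- P1=NH1
Op 4: best P0=- P1=NH0
Op 5: best P0=- P1=NH1
Op 6: best P0=NH3 P1=NH1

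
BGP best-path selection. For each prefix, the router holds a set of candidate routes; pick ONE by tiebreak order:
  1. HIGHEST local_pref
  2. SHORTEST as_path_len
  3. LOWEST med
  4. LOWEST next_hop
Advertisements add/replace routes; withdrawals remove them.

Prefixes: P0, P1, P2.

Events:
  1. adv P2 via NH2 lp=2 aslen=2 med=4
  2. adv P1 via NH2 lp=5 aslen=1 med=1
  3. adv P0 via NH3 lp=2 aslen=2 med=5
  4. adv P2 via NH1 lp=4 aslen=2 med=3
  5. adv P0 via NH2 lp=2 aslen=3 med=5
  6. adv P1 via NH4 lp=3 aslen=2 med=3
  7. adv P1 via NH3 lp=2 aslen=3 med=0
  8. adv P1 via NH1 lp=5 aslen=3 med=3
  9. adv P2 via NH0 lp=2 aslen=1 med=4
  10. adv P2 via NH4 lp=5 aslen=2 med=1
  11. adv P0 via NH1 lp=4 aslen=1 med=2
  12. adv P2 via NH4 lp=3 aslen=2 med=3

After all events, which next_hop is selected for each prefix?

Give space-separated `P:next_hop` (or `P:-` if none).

Op 1: best P0=- P1=- P2=NH2
Op 2: best P0=- P1=NH2 P2=NH2
Op 3: best P0=NH3 P1=NH2 P2=NH2
Op 4: best P0=NH3 P1=NH2 P2=NH1
Op 5: best P0=NH3 P1=NH2 P2=NH1
Op 6: best P0=NH3 P1=NH2 P2=NH1
Op 7: best P0=NH3 P1=NH2 P2=NH1
Op 8: best P0=NH3 P1=NH2 P2=NH1
Op 9: best P0=NH3 P1=NH2 P2=NH1
Op 10: best P0=NH3 P1=NH2 P2=NH4
Op 11: best P0=NH1 P1=NH2 P2=NH4
Op 12: best P0=NH1 P1=NH2 P2=NH1

Answer: P0:NH1 P1:NH2 P2:NH1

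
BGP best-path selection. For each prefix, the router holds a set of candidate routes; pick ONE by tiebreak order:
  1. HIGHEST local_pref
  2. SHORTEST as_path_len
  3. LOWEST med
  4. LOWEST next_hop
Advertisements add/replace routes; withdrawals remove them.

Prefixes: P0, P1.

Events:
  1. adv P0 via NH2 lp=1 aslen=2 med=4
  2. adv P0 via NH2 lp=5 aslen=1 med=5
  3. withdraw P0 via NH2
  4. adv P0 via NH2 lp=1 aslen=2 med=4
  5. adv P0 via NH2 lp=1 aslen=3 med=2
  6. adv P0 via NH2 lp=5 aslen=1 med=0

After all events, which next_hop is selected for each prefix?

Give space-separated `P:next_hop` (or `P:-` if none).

Op 1: best P0=NH2 P1=-
Op 2: best P0=NH2 P1=-
Op 3: best P0=- P1=-
Op 4: best P0=NH2 P1=-
Op 5: best P0=NH2 P1=-
Op 6: best P0=NH2 P1=-

Answer: P0:NH2 P1:-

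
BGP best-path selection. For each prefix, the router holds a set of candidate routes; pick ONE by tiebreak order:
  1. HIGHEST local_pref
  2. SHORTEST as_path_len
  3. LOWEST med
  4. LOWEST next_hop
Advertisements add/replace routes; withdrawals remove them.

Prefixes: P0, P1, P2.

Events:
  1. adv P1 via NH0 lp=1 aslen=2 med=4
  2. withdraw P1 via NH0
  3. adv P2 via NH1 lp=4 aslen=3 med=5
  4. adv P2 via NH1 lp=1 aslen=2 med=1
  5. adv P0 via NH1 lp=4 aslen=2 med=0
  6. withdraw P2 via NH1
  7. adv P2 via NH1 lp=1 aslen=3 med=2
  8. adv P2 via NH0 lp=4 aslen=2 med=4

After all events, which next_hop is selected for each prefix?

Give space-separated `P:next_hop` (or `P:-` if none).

Op 1: best P0=- P1=NH0 P2=-
Op 2: best P0=- P1=- P2=-
Op 3: best P0=- P1=- P2=NH1
Op 4: best P0=- P1=- P2=NH1
Op 5: best P0=NH1 P1=- P2=NH1
Op 6: best P0=NH1 P1=- P2=-
Op 7: best P0=NH1 P1=- P2=NH1
Op 8: best P0=NH1 P1=- P2=NH0

Answer: P0:NH1 P1:- P2:NH0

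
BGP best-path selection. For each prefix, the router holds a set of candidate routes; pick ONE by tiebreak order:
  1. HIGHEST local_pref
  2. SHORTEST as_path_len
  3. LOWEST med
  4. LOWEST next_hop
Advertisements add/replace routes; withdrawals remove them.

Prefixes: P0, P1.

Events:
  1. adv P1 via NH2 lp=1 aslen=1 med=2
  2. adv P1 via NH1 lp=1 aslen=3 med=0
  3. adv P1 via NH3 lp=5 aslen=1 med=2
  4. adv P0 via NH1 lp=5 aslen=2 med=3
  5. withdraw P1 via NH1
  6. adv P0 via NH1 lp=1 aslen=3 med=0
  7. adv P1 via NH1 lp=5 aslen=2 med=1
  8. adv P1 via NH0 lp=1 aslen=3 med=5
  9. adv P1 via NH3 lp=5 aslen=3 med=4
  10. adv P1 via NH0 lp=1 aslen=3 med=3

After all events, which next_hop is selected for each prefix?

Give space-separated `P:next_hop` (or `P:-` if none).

Op 1: best P0=- P1=NH2
Op 2: best P0=- P1=NH2
Op 3: best P0=- P1=NH3
Op 4: best P0=NH1 P1=NH3
Op 5: best P0=NH1 P1=NH3
Op 6: best P0=NH1 P1=NH3
Op 7: best P0=NH1 P1=NH3
Op 8: best P0=NH1 P1=NH3
Op 9: best P0=NH1 P1=NH1
Op 10: best P0=NH1 P1=NH1

Answer: P0:NH1 P1:NH1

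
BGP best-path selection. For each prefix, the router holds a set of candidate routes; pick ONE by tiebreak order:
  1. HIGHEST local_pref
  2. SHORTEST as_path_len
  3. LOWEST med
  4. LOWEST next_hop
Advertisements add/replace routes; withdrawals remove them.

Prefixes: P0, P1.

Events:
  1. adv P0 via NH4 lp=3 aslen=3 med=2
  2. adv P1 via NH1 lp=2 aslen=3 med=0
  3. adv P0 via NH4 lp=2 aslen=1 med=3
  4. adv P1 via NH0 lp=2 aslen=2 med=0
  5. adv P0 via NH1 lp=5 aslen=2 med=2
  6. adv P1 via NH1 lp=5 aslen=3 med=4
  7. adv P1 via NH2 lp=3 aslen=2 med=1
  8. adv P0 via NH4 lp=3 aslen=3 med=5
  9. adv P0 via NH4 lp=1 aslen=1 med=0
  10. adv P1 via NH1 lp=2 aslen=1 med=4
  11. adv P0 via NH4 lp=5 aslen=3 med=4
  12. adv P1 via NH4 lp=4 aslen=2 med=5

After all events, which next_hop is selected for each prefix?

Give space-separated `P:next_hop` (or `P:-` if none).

Op 1: best P0=NH4 P1=-
Op 2: best P0=NH4 P1=NH1
Op 3: best P0=NH4 P1=NH1
Op 4: best P0=NH4 P1=NH0
Op 5: best P0=NH1 P1=NH0
Op 6: best P0=NH1 P1=NH1
Op 7: best P0=NH1 P1=NH1
Op 8: best P0=NH1 P1=NH1
Op 9: best P0=NH1 P1=NH1
Op 10: best P0=NH1 P1=NH2
Op 11: best P0=NH1 P1=NH2
Op 12: best P0=NH1 P1=NH4

Answer: P0:NH1 P1:NH4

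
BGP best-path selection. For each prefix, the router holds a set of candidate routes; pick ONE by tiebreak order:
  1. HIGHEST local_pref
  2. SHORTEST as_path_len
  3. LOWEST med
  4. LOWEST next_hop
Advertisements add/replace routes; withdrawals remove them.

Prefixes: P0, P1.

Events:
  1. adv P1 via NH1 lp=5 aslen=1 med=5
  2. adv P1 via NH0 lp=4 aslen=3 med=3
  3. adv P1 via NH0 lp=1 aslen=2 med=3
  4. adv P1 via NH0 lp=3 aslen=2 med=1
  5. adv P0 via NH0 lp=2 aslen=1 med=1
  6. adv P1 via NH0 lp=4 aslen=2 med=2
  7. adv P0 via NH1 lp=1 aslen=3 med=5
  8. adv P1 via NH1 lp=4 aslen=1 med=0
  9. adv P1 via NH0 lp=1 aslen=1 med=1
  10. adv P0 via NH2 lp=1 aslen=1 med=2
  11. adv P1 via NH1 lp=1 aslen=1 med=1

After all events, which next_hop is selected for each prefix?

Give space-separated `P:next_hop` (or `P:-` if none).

Answer: P0:NH0 P1:NH0

Derivation:
Op 1: best P0=- P1=NH1
Op 2: best P0=- P1=NH1
Op 3: best P0=- P1=NH1
Op 4: best P0=- P1=NH1
Op 5: best P0=NH0 P1=NH1
Op 6: best P0=NH0 P1=NH1
Op 7: best P0=NH0 P1=NH1
Op 8: best P0=NH0 P1=NH1
Op 9: best P0=NH0 P1=NH1
Op 10: best P0=NH0 P1=NH1
Op 11: best P0=NH0 P1=NH0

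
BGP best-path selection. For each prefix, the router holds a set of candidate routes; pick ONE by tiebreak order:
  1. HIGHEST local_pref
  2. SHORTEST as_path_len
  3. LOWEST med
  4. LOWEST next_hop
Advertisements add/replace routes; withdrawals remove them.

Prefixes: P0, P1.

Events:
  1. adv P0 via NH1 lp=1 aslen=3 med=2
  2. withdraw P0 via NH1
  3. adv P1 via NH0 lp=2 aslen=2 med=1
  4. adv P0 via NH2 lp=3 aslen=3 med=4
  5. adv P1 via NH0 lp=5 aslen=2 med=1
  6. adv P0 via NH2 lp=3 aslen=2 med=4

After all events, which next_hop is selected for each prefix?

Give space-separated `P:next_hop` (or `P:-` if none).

Op 1: best P0=NH1 P1=-
Op 2: best P0=- P1=-
Op 3: best P0=- P1=NH0
Op 4: best P0=NH2 P1=NH0
Op 5: best P0=NH2 P1=NH0
Op 6: best P0=NH2 P1=NH0

Answer: P0:NH2 P1:NH0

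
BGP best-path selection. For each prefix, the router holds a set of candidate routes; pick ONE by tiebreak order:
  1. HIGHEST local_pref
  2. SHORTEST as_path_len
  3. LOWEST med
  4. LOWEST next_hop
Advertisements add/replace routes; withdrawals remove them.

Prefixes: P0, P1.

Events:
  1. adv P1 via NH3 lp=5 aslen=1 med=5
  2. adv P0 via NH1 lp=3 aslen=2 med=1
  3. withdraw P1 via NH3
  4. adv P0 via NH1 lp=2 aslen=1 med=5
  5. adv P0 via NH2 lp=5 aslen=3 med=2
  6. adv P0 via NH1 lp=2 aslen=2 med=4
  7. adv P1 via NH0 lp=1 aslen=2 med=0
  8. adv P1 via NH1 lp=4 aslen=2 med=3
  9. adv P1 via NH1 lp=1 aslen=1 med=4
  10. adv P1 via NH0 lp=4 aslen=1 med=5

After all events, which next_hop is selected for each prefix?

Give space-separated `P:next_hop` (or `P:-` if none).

Answer: P0:NH2 P1:NH0

Derivation:
Op 1: best P0=- P1=NH3
Op 2: best P0=NH1 P1=NH3
Op 3: best P0=NH1 P1=-
Op 4: best P0=NH1 P1=-
Op 5: best P0=NH2 P1=-
Op 6: best P0=NH2 P1=-
Op 7: best P0=NH2 P1=NH0
Op 8: best P0=NH2 P1=NH1
Op 9: best P0=NH2 P1=NH1
Op 10: best P0=NH2 P1=NH0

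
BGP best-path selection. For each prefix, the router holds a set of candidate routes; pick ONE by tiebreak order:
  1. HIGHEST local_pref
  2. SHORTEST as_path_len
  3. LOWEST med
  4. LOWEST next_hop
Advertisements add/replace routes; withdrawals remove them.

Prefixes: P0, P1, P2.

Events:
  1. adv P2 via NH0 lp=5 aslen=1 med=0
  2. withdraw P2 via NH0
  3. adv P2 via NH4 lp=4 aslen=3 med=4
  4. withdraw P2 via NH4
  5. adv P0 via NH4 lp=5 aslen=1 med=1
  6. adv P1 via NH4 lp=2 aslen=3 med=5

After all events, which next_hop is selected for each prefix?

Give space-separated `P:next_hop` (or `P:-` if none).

Answer: P0:NH4 P1:NH4 P2:-

Derivation:
Op 1: best P0=- P1=- P2=NH0
Op 2: best P0=- P1=- P2=-
Op 3: best P0=- P1=- P2=NH4
Op 4: best P0=- P1=- P2=-
Op 5: best P0=NH4 P1=- P2=-
Op 6: best P0=NH4 P1=NH4 P2=-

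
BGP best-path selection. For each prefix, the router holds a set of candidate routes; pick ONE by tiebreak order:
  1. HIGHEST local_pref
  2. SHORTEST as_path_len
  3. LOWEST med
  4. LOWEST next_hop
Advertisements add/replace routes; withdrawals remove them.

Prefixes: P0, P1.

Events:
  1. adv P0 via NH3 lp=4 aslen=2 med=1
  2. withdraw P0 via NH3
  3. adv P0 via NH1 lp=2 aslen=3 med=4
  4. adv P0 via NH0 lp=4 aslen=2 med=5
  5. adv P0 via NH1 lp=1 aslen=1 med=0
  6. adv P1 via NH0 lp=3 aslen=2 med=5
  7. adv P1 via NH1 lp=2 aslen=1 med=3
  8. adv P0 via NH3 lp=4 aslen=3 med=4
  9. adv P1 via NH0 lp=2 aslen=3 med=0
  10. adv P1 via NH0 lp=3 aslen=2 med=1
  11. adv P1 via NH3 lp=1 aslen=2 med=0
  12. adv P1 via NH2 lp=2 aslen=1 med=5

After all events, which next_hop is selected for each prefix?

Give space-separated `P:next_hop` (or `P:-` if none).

Answer: P0:NH0 P1:NH0

Derivation:
Op 1: best P0=NH3 P1=-
Op 2: best P0=- P1=-
Op 3: best P0=NH1 P1=-
Op 4: best P0=NH0 P1=-
Op 5: best P0=NH0 P1=-
Op 6: best P0=NH0 P1=NH0
Op 7: best P0=NH0 P1=NH0
Op 8: best P0=NH0 P1=NH0
Op 9: best P0=NH0 P1=NH1
Op 10: best P0=NH0 P1=NH0
Op 11: best P0=NH0 P1=NH0
Op 12: best P0=NH0 P1=NH0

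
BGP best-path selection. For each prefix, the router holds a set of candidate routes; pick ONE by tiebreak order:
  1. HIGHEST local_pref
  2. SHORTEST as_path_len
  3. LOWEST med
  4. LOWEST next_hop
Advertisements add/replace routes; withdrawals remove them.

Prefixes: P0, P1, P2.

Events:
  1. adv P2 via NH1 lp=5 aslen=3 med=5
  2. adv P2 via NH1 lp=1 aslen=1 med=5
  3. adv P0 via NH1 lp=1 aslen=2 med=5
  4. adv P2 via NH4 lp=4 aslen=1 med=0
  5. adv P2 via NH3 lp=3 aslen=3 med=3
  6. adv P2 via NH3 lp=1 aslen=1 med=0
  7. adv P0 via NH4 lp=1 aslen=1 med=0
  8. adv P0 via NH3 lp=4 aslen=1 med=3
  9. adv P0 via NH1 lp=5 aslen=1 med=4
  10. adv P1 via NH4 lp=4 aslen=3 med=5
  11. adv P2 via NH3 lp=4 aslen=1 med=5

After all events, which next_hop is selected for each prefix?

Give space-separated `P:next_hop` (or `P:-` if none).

Op 1: best P0=- P1=- P2=NH1
Op 2: best P0=- P1=- P2=NH1
Op 3: best P0=NH1 P1=- P2=NH1
Op 4: best P0=NH1 P1=- P2=NH4
Op 5: best P0=NH1 P1=- P2=NH4
Op 6: best P0=NH1 P1=- P2=NH4
Op 7: best P0=NH4 P1=- P2=NH4
Op 8: best P0=NH3 P1=- P2=NH4
Op 9: best P0=NH1 P1=- P2=NH4
Op 10: best P0=NH1 P1=NH4 P2=NH4
Op 11: best P0=NH1 P1=NH4 P2=NH4

Answer: P0:NH1 P1:NH4 P2:NH4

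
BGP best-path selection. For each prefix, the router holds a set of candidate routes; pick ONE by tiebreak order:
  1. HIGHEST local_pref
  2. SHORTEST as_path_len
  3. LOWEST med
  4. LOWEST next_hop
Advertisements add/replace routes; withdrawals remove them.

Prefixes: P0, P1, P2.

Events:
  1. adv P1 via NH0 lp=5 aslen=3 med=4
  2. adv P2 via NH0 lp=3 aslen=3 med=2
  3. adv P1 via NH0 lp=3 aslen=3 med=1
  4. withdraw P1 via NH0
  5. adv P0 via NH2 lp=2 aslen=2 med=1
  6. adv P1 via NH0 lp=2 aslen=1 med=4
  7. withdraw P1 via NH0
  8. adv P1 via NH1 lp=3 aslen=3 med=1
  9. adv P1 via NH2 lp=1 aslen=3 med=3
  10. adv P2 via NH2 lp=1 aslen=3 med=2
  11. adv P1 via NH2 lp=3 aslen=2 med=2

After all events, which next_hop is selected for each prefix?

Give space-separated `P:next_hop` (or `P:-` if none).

Answer: P0:NH2 P1:NH2 P2:NH0

Derivation:
Op 1: best P0=- P1=NH0 P2=-
Op 2: best P0=- P1=NH0 P2=NH0
Op 3: best P0=- P1=NH0 P2=NH0
Op 4: best P0=- P1=- P2=NH0
Op 5: best P0=NH2 P1=- P2=NH0
Op 6: best P0=NH2 P1=NH0 P2=NH0
Op 7: best P0=NH2 P1=- P2=NH0
Op 8: best P0=NH2 P1=NH1 P2=NH0
Op 9: best P0=NH2 P1=NH1 P2=NH0
Op 10: best P0=NH2 P1=NH1 P2=NH0
Op 11: best P0=NH2 P1=NH2 P2=NH0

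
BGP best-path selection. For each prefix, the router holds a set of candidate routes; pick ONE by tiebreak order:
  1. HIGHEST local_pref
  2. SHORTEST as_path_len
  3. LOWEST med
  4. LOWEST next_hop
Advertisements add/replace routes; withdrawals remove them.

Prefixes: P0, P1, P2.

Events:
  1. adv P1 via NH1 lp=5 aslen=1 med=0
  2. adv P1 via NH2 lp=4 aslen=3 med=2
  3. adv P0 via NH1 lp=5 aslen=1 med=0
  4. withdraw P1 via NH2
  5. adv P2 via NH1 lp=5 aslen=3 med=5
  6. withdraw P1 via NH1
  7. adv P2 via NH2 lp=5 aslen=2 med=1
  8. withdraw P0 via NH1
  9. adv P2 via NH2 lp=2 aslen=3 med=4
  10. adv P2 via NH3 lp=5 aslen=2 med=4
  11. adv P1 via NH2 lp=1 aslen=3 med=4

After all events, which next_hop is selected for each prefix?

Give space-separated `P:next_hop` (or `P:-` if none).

Op 1: best P0=- P1=NH1 P2=-
Op 2: best P0=- P1=NH1 P2=-
Op 3: best P0=NH1 P1=NH1 P2=-
Op 4: best P0=NH1 P1=NH1 P2=-
Op 5: best P0=NH1 P1=NH1 P2=NH1
Op 6: best P0=NH1 P1=- P2=NH1
Op 7: best P0=NH1 P1=- P2=NH2
Op 8: best P0=- P1=- P2=NH2
Op 9: best P0=- P1=- P2=NH1
Op 10: best P0=- P1=- P2=NH3
Op 11: best P0=- P1=NH2 P2=NH3

Answer: P0:- P1:NH2 P2:NH3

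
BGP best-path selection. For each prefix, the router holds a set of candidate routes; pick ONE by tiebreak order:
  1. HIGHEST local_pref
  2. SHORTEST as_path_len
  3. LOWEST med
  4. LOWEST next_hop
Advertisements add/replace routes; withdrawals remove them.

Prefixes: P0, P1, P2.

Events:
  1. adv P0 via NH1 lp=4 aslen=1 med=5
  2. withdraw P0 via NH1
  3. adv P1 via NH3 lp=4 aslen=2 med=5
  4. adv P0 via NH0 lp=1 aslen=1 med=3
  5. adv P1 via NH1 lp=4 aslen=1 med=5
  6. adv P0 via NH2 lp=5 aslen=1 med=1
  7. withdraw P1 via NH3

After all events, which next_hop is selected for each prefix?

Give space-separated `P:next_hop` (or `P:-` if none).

Answer: P0:NH2 P1:NH1 P2:-

Derivation:
Op 1: best P0=NH1 P1=- P2=-
Op 2: best P0=- P1=- P2=-
Op 3: best P0=- P1=NH3 P2=-
Op 4: best P0=NH0 P1=NH3 P2=-
Op 5: best P0=NH0 P1=NH1 P2=-
Op 6: best P0=NH2 P1=NH1 P2=-
Op 7: best P0=NH2 P1=NH1 P2=-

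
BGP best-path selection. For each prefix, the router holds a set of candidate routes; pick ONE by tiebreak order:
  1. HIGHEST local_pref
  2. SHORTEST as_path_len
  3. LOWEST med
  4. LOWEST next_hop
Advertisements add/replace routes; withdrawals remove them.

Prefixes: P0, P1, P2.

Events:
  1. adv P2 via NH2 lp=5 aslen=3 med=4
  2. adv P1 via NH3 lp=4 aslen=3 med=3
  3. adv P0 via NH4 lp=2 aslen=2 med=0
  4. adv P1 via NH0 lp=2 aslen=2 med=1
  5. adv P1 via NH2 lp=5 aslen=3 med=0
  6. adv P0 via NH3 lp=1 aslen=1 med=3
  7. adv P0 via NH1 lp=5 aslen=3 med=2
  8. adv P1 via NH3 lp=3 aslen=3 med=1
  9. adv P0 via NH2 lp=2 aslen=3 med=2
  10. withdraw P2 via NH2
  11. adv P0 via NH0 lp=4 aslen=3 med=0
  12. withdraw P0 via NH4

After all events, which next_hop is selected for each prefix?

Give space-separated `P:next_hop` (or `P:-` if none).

Op 1: best P0=- P1=- P2=NH2
Op 2: best P0=- P1=NH3 P2=NH2
Op 3: best P0=NH4 P1=NH3 P2=NH2
Op 4: best P0=NH4 P1=NH3 P2=NH2
Op 5: best P0=NH4 P1=NH2 P2=NH2
Op 6: best P0=NH4 P1=NH2 P2=NH2
Op 7: best P0=NH1 P1=NH2 P2=NH2
Op 8: best P0=NH1 P1=NH2 P2=NH2
Op 9: best P0=NH1 P1=NH2 P2=NH2
Op 10: best P0=NH1 P1=NH2 P2=-
Op 11: best P0=NH1 P1=NH2 P2=-
Op 12: best P0=NH1 P1=NH2 P2=-

Answer: P0:NH1 P1:NH2 P2:-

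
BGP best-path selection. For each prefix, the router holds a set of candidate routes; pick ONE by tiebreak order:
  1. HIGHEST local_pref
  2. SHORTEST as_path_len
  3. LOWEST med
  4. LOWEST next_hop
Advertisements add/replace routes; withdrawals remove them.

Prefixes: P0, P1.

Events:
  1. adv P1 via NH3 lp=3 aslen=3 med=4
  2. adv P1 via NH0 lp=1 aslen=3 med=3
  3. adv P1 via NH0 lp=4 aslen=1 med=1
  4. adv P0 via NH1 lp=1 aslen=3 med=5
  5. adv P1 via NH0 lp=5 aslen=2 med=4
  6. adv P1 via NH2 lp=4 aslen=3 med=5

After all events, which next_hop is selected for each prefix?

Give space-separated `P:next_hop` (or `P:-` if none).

Answer: P0:NH1 P1:NH0

Derivation:
Op 1: best P0=- P1=NH3
Op 2: best P0=- P1=NH3
Op 3: best P0=- P1=NH0
Op 4: best P0=NH1 P1=NH0
Op 5: best P0=NH1 P1=NH0
Op 6: best P0=NH1 P1=NH0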